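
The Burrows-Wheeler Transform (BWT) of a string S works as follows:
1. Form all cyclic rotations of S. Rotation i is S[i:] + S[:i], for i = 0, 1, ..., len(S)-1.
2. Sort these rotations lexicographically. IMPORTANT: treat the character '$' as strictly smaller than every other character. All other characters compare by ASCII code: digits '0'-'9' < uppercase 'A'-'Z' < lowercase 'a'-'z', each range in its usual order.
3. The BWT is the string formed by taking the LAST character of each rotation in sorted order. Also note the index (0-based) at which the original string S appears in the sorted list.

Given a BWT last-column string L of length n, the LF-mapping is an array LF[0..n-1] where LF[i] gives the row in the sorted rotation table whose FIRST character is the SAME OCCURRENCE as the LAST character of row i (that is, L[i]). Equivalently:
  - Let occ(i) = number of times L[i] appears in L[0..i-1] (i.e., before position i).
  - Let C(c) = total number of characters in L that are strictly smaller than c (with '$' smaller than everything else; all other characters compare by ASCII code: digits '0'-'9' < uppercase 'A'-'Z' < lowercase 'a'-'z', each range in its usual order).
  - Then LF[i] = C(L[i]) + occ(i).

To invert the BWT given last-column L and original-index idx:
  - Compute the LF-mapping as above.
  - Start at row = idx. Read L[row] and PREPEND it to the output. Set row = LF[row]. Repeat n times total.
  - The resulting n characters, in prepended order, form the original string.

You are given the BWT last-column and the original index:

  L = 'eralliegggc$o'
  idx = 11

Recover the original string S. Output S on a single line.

Answer: oraclegiggle$

Derivation:
LF mapping: 3 12 1 9 10 8 4 5 6 7 2 0 11
Walk LF starting at row 11, prepending L[row]:
  step 1: row=11, L[11]='$', prepend. Next row=LF[11]=0
  step 2: row=0, L[0]='e', prepend. Next row=LF[0]=3
  step 3: row=3, L[3]='l', prepend. Next row=LF[3]=9
  step 4: row=9, L[9]='g', prepend. Next row=LF[9]=7
  step 5: row=7, L[7]='g', prepend. Next row=LF[7]=5
  step 6: row=5, L[5]='i', prepend. Next row=LF[5]=8
  step 7: row=8, L[8]='g', prepend. Next row=LF[8]=6
  step 8: row=6, L[6]='e', prepend. Next row=LF[6]=4
  step 9: row=4, L[4]='l', prepend. Next row=LF[4]=10
  step 10: row=10, L[10]='c', prepend. Next row=LF[10]=2
  step 11: row=2, L[2]='a', prepend. Next row=LF[2]=1
  step 12: row=1, L[1]='r', prepend. Next row=LF[1]=12
  step 13: row=12, L[12]='o', prepend. Next row=LF[12]=11
Reversed output: oraclegiggle$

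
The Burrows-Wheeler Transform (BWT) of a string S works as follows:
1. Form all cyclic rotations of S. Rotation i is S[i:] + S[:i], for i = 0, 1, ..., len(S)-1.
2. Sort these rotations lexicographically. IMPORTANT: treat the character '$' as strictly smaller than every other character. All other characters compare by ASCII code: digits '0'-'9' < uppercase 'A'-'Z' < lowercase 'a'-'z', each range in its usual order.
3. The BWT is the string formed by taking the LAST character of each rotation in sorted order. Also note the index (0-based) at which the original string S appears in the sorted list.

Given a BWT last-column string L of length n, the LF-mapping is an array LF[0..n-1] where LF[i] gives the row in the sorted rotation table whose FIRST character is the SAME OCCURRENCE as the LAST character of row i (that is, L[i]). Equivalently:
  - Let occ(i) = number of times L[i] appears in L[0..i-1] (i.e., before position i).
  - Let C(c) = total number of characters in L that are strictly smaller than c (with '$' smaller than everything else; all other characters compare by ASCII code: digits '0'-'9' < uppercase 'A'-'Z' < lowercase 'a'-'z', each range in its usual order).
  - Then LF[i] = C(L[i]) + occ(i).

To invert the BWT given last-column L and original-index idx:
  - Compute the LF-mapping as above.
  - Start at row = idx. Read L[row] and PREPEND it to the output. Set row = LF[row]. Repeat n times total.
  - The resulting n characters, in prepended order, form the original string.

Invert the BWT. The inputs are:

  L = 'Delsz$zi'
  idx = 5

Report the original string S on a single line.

LF mapping: 1 2 4 5 6 0 7 3
Walk LF starting at row 5, prepending L[row]:
  step 1: row=5, L[5]='$', prepend. Next row=LF[5]=0
  step 2: row=0, L[0]='D', prepend. Next row=LF[0]=1
  step 3: row=1, L[1]='e', prepend. Next row=LF[1]=2
  step 4: row=2, L[2]='l', prepend. Next row=LF[2]=4
  step 5: row=4, L[4]='z', prepend. Next row=LF[4]=6
  step 6: row=6, L[6]='z', prepend. Next row=LF[6]=7
  step 7: row=7, L[7]='i', prepend. Next row=LF[7]=3
  step 8: row=3, L[3]='s', prepend. Next row=LF[3]=5
Reversed output: sizzleD$

Answer: sizzleD$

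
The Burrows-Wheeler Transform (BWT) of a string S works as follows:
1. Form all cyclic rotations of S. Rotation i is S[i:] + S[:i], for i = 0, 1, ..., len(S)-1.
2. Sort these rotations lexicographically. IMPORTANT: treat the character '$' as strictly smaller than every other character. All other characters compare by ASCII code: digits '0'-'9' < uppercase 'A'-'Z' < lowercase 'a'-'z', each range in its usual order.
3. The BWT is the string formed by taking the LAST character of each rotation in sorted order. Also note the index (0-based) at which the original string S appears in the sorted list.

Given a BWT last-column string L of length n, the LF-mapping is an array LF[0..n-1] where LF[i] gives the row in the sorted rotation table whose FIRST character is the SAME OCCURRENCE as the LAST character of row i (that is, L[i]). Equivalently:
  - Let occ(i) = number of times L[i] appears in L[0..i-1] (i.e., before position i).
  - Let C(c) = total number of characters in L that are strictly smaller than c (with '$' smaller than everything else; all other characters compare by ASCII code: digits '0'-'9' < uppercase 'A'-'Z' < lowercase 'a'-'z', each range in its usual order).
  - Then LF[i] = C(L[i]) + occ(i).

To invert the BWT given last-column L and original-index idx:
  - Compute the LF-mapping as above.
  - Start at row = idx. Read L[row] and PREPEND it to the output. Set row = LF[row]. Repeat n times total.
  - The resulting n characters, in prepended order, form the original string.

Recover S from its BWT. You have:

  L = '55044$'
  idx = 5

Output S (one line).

Answer: 50445$

Derivation:
LF mapping: 4 5 1 2 3 0
Walk LF starting at row 5, prepending L[row]:
  step 1: row=5, L[5]='$', prepend. Next row=LF[5]=0
  step 2: row=0, L[0]='5', prepend. Next row=LF[0]=4
  step 3: row=4, L[4]='4', prepend. Next row=LF[4]=3
  step 4: row=3, L[3]='4', prepend. Next row=LF[3]=2
  step 5: row=2, L[2]='0', prepend. Next row=LF[2]=1
  step 6: row=1, L[1]='5', prepend. Next row=LF[1]=5
Reversed output: 50445$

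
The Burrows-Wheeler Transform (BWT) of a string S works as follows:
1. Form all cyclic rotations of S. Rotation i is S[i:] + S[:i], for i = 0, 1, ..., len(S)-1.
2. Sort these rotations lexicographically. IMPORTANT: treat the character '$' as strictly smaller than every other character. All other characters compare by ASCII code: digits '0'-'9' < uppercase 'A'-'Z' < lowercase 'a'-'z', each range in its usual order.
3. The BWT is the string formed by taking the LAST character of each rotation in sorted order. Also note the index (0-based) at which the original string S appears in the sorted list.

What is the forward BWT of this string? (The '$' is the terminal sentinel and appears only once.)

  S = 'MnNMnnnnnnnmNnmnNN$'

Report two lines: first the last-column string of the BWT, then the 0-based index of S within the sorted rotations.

Answer: N$NNnnmnnMmnNnnnnnM
1

Derivation:
All 19 rotations (rotation i = S[i:]+S[:i]):
  rot[0] = MnNMnnnnnnnmNnmnNN$
  rot[1] = nNMnnnnnnnmNnmnNN$M
  rot[2] = NMnnnnnnnmNnmnNN$Mn
  rot[3] = MnnnnnnnmNnmnNN$MnN
  rot[4] = nnnnnnnmNnmnNN$MnNM
  rot[5] = nnnnnnmNnmnNN$MnNMn
  rot[6] = nnnnnmNnmnNN$MnNMnn
  rot[7] = nnnnmNnmnNN$MnNMnnn
  rot[8] = nnnmNnmnNN$MnNMnnnn
  rot[9] = nnmNnmnNN$MnNMnnnnn
  rot[10] = nmNnmnNN$MnNMnnnnnn
  rot[11] = mNnmnNN$MnNMnnnnnnn
  rot[12] = NnmnNN$MnNMnnnnnnnm
  rot[13] = nmnNN$MnNMnnnnnnnmN
  rot[14] = mnNN$MnNMnnnnnnnmNn
  rot[15] = nNN$MnNMnnnnnnnmNnm
  rot[16] = NN$MnNMnnnnnnnmNnmn
  rot[17] = N$MnNMnnnnnnnmNnmnN
  rot[18] = $MnNMnnnnnnnmNnmnNN
Sorted (with $ < everything):
  sorted[0] = $MnNMnnnnnnnmNnmnNN  (last char: 'N')
  sorted[1] = MnNMnnnnnnnmNnmnNN$  (last char: '$')
  sorted[2] = MnnnnnnnmNnmnNN$MnN  (last char: 'N')
  sorted[3] = N$MnNMnnnnnnnmNnmnN  (last char: 'N')
  sorted[4] = NMnnnnnnnmNnmnNN$Mn  (last char: 'n')
  sorted[5] = NN$MnNMnnnnnnnmNnmn  (last char: 'n')
  sorted[6] = NnmnNN$MnNMnnnnnnnm  (last char: 'm')
  sorted[7] = mNnmnNN$MnNMnnnnnnn  (last char: 'n')
  sorted[8] = mnNN$MnNMnnnnnnnmNn  (last char: 'n')
  sorted[9] = nNMnnnnnnnmNnmnNN$M  (last char: 'M')
  sorted[10] = nNN$MnNMnnnnnnnmNnm  (last char: 'm')
  sorted[11] = nmNnmnNN$MnNMnnnnnn  (last char: 'n')
  sorted[12] = nmnNN$MnNMnnnnnnnmN  (last char: 'N')
  sorted[13] = nnmNnmnNN$MnNMnnnnn  (last char: 'n')
  sorted[14] = nnnmNnmnNN$MnNMnnnn  (last char: 'n')
  sorted[15] = nnnnmNnmnNN$MnNMnnn  (last char: 'n')
  sorted[16] = nnnnnmNnmnNN$MnNMnn  (last char: 'n')
  sorted[17] = nnnnnnmNnmnNN$MnNMn  (last char: 'n')
  sorted[18] = nnnnnnnmNnmnNN$MnNM  (last char: 'M')
Last column: N$NNnnmnnMmnNnnnnnM
Original string S is at sorted index 1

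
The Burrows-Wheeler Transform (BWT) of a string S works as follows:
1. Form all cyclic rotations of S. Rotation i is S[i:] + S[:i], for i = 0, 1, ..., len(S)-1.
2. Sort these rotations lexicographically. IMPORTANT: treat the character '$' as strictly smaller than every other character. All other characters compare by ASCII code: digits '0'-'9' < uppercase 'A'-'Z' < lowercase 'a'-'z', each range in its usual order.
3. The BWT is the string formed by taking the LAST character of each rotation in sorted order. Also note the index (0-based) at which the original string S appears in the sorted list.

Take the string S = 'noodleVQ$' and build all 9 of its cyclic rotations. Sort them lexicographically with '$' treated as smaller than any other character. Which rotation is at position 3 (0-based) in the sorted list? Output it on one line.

Answer: dleVQ$noo

Derivation:
All 9 rotations (rotation i = S[i:]+S[:i]):
  rot[0] = noodleVQ$
  rot[1] = oodleVQ$n
  rot[2] = odleVQ$no
  rot[3] = dleVQ$noo
  rot[4] = leVQ$nood
  rot[5] = eVQ$noodl
  rot[6] = VQ$noodle
  rot[7] = Q$noodleV
  rot[8] = $noodleVQ
Sorted (with $ < everything):
  sorted[0] = $noodleVQ
  sorted[1] = Q$noodleV
  sorted[2] = VQ$noodle
  sorted[3] = dleVQ$noo
  sorted[4] = eVQ$noodl
  sorted[5] = leVQ$nood
  sorted[6] = noodleVQ$
  sorted[7] = odleVQ$no
  sorted[8] = oodleVQ$n
sorted[3] = dleVQ$noo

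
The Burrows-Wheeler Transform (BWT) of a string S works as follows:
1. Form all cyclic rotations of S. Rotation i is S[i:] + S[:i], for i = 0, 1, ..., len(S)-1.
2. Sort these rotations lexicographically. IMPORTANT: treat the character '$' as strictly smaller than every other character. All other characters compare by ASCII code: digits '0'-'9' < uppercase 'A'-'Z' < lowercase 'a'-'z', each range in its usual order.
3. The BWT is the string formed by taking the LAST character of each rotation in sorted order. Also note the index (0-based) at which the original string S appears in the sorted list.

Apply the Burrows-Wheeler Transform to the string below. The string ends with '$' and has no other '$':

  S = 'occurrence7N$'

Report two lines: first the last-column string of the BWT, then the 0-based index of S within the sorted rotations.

Answer: Ne7onccre$ruc
9

Derivation:
All 13 rotations (rotation i = S[i:]+S[:i]):
  rot[0] = occurrence7N$
  rot[1] = ccurrence7N$o
  rot[2] = currence7N$oc
  rot[3] = urrence7N$occ
  rot[4] = rrence7N$occu
  rot[5] = rence7N$occur
  rot[6] = ence7N$occurr
  rot[7] = nce7N$occurre
  rot[8] = ce7N$occurren
  rot[9] = e7N$occurrenc
  rot[10] = 7N$occurrence
  rot[11] = N$occurrence7
  rot[12] = $occurrence7N
Sorted (with $ < everything):
  sorted[0] = $occurrence7N  (last char: 'N')
  sorted[1] = 7N$occurrence  (last char: 'e')
  sorted[2] = N$occurrence7  (last char: '7')
  sorted[3] = ccurrence7N$o  (last char: 'o')
  sorted[4] = ce7N$occurren  (last char: 'n')
  sorted[5] = currence7N$oc  (last char: 'c')
  sorted[6] = e7N$occurrenc  (last char: 'c')
  sorted[7] = ence7N$occurr  (last char: 'r')
  sorted[8] = nce7N$occurre  (last char: 'e')
  sorted[9] = occurrence7N$  (last char: '$')
  sorted[10] = rence7N$occur  (last char: 'r')
  sorted[11] = rrence7N$occu  (last char: 'u')
  sorted[12] = urrence7N$occ  (last char: 'c')
Last column: Ne7onccre$ruc
Original string S is at sorted index 9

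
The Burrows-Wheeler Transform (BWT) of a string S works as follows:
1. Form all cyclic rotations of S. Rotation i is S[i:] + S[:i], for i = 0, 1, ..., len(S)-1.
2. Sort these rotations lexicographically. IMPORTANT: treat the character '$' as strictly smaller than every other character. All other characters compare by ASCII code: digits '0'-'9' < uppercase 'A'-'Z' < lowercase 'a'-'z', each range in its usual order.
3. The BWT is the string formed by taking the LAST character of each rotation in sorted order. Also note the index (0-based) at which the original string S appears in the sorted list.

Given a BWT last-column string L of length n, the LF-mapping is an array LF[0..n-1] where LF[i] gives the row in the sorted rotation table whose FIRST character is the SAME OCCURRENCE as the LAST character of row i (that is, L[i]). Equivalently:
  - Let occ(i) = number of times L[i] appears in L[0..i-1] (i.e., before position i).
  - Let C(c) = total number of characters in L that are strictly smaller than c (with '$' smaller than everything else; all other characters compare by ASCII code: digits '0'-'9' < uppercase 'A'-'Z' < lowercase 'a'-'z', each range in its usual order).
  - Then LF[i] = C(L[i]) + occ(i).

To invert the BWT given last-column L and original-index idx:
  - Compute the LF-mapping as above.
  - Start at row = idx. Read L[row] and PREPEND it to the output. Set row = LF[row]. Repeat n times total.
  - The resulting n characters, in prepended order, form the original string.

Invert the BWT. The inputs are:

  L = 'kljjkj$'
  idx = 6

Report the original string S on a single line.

Answer: ljjjkk$

Derivation:
LF mapping: 4 6 1 2 5 3 0
Walk LF starting at row 6, prepending L[row]:
  step 1: row=6, L[6]='$', prepend. Next row=LF[6]=0
  step 2: row=0, L[0]='k', prepend. Next row=LF[0]=4
  step 3: row=4, L[4]='k', prepend. Next row=LF[4]=5
  step 4: row=5, L[5]='j', prepend. Next row=LF[5]=3
  step 5: row=3, L[3]='j', prepend. Next row=LF[3]=2
  step 6: row=2, L[2]='j', prepend. Next row=LF[2]=1
  step 7: row=1, L[1]='l', prepend. Next row=LF[1]=6
Reversed output: ljjjkk$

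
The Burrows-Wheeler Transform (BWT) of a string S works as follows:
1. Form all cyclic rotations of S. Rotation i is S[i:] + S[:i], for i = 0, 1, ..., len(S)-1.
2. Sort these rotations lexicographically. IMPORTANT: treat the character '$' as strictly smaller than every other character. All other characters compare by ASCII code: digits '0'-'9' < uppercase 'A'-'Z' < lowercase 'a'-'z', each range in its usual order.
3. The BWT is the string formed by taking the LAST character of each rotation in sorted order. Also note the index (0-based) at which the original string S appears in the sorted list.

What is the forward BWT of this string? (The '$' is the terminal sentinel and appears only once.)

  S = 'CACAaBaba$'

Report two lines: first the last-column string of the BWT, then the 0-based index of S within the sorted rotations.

All 10 rotations (rotation i = S[i:]+S[:i]):
  rot[0] = CACAaBaba$
  rot[1] = ACAaBaba$C
  rot[2] = CAaBaba$CA
  rot[3] = AaBaba$CAC
  rot[4] = aBaba$CACA
  rot[5] = Baba$CACAa
  rot[6] = aba$CACAaB
  rot[7] = ba$CACAaBa
  rot[8] = a$CACAaBab
  rot[9] = $CACAaBaba
Sorted (with $ < everything):
  sorted[0] = $CACAaBaba  (last char: 'a')
  sorted[1] = ACAaBaba$C  (last char: 'C')
  sorted[2] = AaBaba$CAC  (last char: 'C')
  sorted[3] = Baba$CACAa  (last char: 'a')
  sorted[4] = CACAaBaba$  (last char: '$')
  sorted[5] = CAaBaba$CA  (last char: 'A')
  sorted[6] = a$CACAaBab  (last char: 'b')
  sorted[7] = aBaba$CACA  (last char: 'A')
  sorted[8] = aba$CACAaB  (last char: 'B')
  sorted[9] = ba$CACAaBa  (last char: 'a')
Last column: aCCa$AbABa
Original string S is at sorted index 4

Answer: aCCa$AbABa
4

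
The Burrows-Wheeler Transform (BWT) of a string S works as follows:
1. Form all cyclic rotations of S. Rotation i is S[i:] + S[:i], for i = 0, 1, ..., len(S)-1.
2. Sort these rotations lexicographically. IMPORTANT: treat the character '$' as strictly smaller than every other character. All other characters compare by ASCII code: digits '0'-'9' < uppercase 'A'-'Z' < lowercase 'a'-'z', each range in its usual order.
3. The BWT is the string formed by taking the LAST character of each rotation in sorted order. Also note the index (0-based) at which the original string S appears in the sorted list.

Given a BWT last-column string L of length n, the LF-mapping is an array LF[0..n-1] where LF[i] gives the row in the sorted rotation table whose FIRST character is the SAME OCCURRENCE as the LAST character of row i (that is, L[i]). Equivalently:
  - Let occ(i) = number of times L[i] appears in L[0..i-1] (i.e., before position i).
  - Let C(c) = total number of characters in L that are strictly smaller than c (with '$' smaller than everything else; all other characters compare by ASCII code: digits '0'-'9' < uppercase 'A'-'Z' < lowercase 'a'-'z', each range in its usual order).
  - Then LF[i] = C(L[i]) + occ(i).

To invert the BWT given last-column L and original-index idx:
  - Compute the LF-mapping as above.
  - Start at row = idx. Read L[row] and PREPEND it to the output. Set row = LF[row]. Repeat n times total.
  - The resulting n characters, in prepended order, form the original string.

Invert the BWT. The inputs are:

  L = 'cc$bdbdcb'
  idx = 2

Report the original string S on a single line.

Answer: bcbbdcdc$

Derivation:
LF mapping: 4 5 0 1 7 2 8 6 3
Walk LF starting at row 2, prepending L[row]:
  step 1: row=2, L[2]='$', prepend. Next row=LF[2]=0
  step 2: row=0, L[0]='c', prepend. Next row=LF[0]=4
  step 3: row=4, L[4]='d', prepend. Next row=LF[4]=7
  step 4: row=7, L[7]='c', prepend. Next row=LF[7]=6
  step 5: row=6, L[6]='d', prepend. Next row=LF[6]=8
  step 6: row=8, L[8]='b', prepend. Next row=LF[8]=3
  step 7: row=3, L[3]='b', prepend. Next row=LF[3]=1
  step 8: row=1, L[1]='c', prepend. Next row=LF[1]=5
  step 9: row=5, L[5]='b', prepend. Next row=LF[5]=2
Reversed output: bcbbdcdc$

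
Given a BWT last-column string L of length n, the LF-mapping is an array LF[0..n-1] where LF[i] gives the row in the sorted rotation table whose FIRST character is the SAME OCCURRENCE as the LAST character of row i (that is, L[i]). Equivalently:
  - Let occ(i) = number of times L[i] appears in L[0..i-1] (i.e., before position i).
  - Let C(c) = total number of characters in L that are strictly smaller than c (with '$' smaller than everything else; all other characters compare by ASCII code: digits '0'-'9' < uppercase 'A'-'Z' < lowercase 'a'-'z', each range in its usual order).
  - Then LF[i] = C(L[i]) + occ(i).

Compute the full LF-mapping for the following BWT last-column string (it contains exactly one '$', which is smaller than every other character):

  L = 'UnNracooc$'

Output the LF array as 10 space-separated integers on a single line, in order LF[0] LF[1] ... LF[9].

Char counts: '$':1, 'N':1, 'U':1, 'a':1, 'c':2, 'n':1, 'o':2, 'r':1
C (first-col start): C('$')=0, C('N')=1, C('U')=2, C('a')=3, C('c')=4, C('n')=6, C('o')=7, C('r')=9
L[0]='U': occ=0, LF[0]=C('U')+0=2+0=2
L[1]='n': occ=0, LF[1]=C('n')+0=6+0=6
L[2]='N': occ=0, LF[2]=C('N')+0=1+0=1
L[3]='r': occ=0, LF[3]=C('r')+0=9+0=9
L[4]='a': occ=0, LF[4]=C('a')+0=3+0=3
L[5]='c': occ=0, LF[5]=C('c')+0=4+0=4
L[6]='o': occ=0, LF[6]=C('o')+0=7+0=7
L[7]='o': occ=1, LF[7]=C('o')+1=7+1=8
L[8]='c': occ=1, LF[8]=C('c')+1=4+1=5
L[9]='$': occ=0, LF[9]=C('$')+0=0+0=0

Answer: 2 6 1 9 3 4 7 8 5 0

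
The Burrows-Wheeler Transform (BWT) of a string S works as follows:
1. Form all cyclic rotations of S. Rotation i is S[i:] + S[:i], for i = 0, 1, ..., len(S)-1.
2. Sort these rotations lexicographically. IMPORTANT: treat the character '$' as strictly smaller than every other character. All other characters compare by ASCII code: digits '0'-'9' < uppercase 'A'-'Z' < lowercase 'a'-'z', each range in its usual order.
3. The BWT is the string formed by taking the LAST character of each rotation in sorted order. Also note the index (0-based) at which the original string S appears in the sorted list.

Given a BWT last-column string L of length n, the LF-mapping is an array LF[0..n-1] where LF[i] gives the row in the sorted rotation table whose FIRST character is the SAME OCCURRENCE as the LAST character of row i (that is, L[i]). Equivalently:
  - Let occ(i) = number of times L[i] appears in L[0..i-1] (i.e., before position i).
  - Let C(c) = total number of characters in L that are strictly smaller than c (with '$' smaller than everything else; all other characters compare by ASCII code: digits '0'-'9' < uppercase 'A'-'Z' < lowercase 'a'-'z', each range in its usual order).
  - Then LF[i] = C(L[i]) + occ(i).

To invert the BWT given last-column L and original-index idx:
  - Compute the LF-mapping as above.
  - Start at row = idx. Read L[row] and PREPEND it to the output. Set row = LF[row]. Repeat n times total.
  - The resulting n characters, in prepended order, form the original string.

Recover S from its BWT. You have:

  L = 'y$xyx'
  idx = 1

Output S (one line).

Answer: xxyy$

Derivation:
LF mapping: 3 0 1 4 2
Walk LF starting at row 1, prepending L[row]:
  step 1: row=1, L[1]='$', prepend. Next row=LF[1]=0
  step 2: row=0, L[0]='y', prepend. Next row=LF[0]=3
  step 3: row=3, L[3]='y', prepend. Next row=LF[3]=4
  step 4: row=4, L[4]='x', prepend. Next row=LF[4]=2
  step 5: row=2, L[2]='x', prepend. Next row=LF[2]=1
Reversed output: xxyy$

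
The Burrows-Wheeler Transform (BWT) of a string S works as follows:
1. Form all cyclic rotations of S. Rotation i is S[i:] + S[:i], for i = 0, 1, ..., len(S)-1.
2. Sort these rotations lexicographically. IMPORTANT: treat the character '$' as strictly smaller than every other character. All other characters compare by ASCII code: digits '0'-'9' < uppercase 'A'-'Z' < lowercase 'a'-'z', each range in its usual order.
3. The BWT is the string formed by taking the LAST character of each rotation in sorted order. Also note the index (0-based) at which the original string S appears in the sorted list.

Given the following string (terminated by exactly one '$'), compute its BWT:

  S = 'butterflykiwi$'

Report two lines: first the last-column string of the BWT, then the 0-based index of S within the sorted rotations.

Answer: i$trwkyfetubil
1

Derivation:
All 14 rotations (rotation i = S[i:]+S[:i]):
  rot[0] = butterflykiwi$
  rot[1] = utterflykiwi$b
  rot[2] = tterflykiwi$bu
  rot[3] = terflykiwi$but
  rot[4] = erflykiwi$butt
  rot[5] = rflykiwi$butte
  rot[6] = flykiwi$butter
  rot[7] = lykiwi$butterf
  rot[8] = ykiwi$butterfl
  rot[9] = kiwi$butterfly
  rot[10] = iwi$butterflyk
  rot[11] = wi$butterflyki
  rot[12] = i$butterflykiw
  rot[13] = $butterflykiwi
Sorted (with $ < everything):
  sorted[0] = $butterflykiwi  (last char: 'i')
  sorted[1] = butterflykiwi$  (last char: '$')
  sorted[2] = erflykiwi$butt  (last char: 't')
  sorted[3] = flykiwi$butter  (last char: 'r')
  sorted[4] = i$butterflykiw  (last char: 'w')
  sorted[5] = iwi$butterflyk  (last char: 'k')
  sorted[6] = kiwi$butterfly  (last char: 'y')
  sorted[7] = lykiwi$butterf  (last char: 'f')
  sorted[8] = rflykiwi$butte  (last char: 'e')
  sorted[9] = terflykiwi$but  (last char: 't')
  sorted[10] = tterflykiwi$bu  (last char: 'u')
  sorted[11] = utterflykiwi$b  (last char: 'b')
  sorted[12] = wi$butterflyki  (last char: 'i')
  sorted[13] = ykiwi$butterfl  (last char: 'l')
Last column: i$trwkyfetubil
Original string S is at sorted index 1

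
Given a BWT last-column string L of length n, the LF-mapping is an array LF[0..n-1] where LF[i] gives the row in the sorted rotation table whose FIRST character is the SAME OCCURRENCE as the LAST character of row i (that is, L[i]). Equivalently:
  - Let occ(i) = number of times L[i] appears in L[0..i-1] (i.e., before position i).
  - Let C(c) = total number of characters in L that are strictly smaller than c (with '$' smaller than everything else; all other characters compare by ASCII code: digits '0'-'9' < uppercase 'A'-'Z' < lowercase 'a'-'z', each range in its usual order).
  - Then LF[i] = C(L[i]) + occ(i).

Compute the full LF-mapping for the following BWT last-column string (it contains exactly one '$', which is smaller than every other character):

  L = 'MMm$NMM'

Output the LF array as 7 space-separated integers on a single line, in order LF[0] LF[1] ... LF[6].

Char counts: '$':1, 'M':4, 'N':1, 'm':1
C (first-col start): C('$')=0, C('M')=1, C('N')=5, C('m')=6
L[0]='M': occ=0, LF[0]=C('M')+0=1+0=1
L[1]='M': occ=1, LF[1]=C('M')+1=1+1=2
L[2]='m': occ=0, LF[2]=C('m')+0=6+0=6
L[3]='$': occ=0, LF[3]=C('$')+0=0+0=0
L[4]='N': occ=0, LF[4]=C('N')+0=5+0=5
L[5]='M': occ=2, LF[5]=C('M')+2=1+2=3
L[6]='M': occ=3, LF[6]=C('M')+3=1+3=4

Answer: 1 2 6 0 5 3 4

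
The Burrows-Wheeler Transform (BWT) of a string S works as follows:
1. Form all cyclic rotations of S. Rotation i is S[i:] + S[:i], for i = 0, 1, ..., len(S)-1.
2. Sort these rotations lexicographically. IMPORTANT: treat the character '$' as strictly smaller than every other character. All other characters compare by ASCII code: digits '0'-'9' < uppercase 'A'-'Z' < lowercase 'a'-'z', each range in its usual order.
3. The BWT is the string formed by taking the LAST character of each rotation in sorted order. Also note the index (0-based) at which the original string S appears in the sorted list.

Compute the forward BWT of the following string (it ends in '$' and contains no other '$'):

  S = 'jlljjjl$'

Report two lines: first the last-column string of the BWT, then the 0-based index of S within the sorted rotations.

Answer: lljj$jlj
4

Derivation:
All 8 rotations (rotation i = S[i:]+S[:i]):
  rot[0] = jlljjjl$
  rot[1] = lljjjl$j
  rot[2] = ljjjl$jl
  rot[3] = jjjl$jll
  rot[4] = jjl$jllj
  rot[5] = jl$jlljj
  rot[6] = l$jlljjj
  rot[7] = $jlljjjl
Sorted (with $ < everything):
  sorted[0] = $jlljjjl  (last char: 'l')
  sorted[1] = jjjl$jll  (last char: 'l')
  sorted[2] = jjl$jllj  (last char: 'j')
  sorted[3] = jl$jlljj  (last char: 'j')
  sorted[4] = jlljjjl$  (last char: '$')
  sorted[5] = l$jlljjj  (last char: 'j')
  sorted[6] = ljjjl$jl  (last char: 'l')
  sorted[7] = lljjjl$j  (last char: 'j')
Last column: lljj$jlj
Original string S is at sorted index 4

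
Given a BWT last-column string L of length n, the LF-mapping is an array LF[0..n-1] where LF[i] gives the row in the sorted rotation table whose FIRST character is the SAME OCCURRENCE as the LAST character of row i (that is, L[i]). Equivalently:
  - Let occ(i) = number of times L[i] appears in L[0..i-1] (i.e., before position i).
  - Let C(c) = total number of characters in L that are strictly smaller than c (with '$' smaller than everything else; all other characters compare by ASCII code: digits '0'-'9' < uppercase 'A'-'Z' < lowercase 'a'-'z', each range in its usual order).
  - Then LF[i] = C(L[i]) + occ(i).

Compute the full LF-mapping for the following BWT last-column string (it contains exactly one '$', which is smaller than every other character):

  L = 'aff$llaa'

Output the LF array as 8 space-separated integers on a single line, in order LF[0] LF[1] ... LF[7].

Char counts: '$':1, 'a':3, 'f':2, 'l':2
C (first-col start): C('$')=0, C('a')=1, C('f')=4, C('l')=6
L[0]='a': occ=0, LF[0]=C('a')+0=1+0=1
L[1]='f': occ=0, LF[1]=C('f')+0=4+0=4
L[2]='f': occ=1, LF[2]=C('f')+1=4+1=5
L[3]='$': occ=0, LF[3]=C('$')+0=0+0=0
L[4]='l': occ=0, LF[4]=C('l')+0=6+0=6
L[5]='l': occ=1, LF[5]=C('l')+1=6+1=7
L[6]='a': occ=1, LF[6]=C('a')+1=1+1=2
L[7]='a': occ=2, LF[7]=C('a')+2=1+2=3

Answer: 1 4 5 0 6 7 2 3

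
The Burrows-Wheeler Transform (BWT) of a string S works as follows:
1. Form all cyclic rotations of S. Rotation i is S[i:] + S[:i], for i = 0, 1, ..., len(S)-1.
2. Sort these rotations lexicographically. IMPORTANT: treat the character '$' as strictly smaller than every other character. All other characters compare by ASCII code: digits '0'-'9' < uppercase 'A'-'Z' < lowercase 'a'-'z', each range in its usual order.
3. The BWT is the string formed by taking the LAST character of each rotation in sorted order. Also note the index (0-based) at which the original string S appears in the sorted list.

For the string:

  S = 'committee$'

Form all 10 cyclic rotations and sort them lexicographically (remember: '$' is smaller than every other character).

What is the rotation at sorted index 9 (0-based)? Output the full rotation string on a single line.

Answer: ttee$commi

Derivation:
All 10 rotations (rotation i = S[i:]+S[:i]):
  rot[0] = committee$
  rot[1] = ommittee$c
  rot[2] = mmittee$co
  rot[3] = mittee$com
  rot[4] = ittee$comm
  rot[5] = ttee$commi
  rot[6] = tee$commit
  rot[7] = ee$committ
  rot[8] = e$committe
  rot[9] = $committee
Sorted (with $ < everything):
  sorted[0] = $committee
  sorted[1] = committee$
  sorted[2] = e$committe
  sorted[3] = ee$committ
  sorted[4] = ittee$comm
  sorted[5] = mittee$com
  sorted[6] = mmittee$co
  sorted[7] = ommittee$c
  sorted[8] = tee$commit
  sorted[9] = ttee$commi
sorted[9] = ttee$commi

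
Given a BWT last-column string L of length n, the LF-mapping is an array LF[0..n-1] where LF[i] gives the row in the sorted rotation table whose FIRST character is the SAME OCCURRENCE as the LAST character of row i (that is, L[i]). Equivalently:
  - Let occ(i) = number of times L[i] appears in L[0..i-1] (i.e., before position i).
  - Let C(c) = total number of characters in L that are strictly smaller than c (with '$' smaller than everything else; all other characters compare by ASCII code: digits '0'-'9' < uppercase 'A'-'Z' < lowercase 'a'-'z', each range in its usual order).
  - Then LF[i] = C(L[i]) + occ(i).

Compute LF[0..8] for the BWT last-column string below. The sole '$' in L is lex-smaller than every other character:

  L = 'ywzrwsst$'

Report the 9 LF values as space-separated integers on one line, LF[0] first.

Answer: 7 5 8 1 6 2 3 4 0

Derivation:
Char counts: '$':1, 'r':1, 's':2, 't':1, 'w':2, 'y':1, 'z':1
C (first-col start): C('$')=0, C('r')=1, C('s')=2, C('t')=4, C('w')=5, C('y')=7, C('z')=8
L[0]='y': occ=0, LF[0]=C('y')+0=7+0=7
L[1]='w': occ=0, LF[1]=C('w')+0=5+0=5
L[2]='z': occ=0, LF[2]=C('z')+0=8+0=8
L[3]='r': occ=0, LF[3]=C('r')+0=1+0=1
L[4]='w': occ=1, LF[4]=C('w')+1=5+1=6
L[5]='s': occ=0, LF[5]=C('s')+0=2+0=2
L[6]='s': occ=1, LF[6]=C('s')+1=2+1=3
L[7]='t': occ=0, LF[7]=C('t')+0=4+0=4
L[8]='$': occ=0, LF[8]=C('$')+0=0+0=0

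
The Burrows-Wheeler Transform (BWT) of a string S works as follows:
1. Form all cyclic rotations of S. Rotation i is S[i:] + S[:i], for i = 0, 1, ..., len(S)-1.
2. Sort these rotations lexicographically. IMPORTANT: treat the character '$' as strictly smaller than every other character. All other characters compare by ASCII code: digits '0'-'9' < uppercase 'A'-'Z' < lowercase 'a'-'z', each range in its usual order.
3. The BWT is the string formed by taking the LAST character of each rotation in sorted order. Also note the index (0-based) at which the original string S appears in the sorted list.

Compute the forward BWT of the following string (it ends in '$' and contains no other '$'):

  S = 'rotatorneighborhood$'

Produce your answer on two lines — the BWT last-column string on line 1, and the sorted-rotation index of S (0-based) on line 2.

All 20 rotations (rotation i = S[i:]+S[:i]):
  rot[0] = rotatorneighborhood$
  rot[1] = otatorneighborhood$r
  rot[2] = tatorneighborhood$ro
  rot[3] = atorneighborhood$rot
  rot[4] = torneighborhood$rota
  rot[5] = orneighborhood$rotat
  rot[6] = rneighborhood$rotato
  rot[7] = neighborhood$rotator
  rot[8] = eighborhood$rotatorn
  rot[9] = ighborhood$rotatorne
  rot[10] = ghborhood$rotatornei
  rot[11] = hborhood$rotatorneig
  rot[12] = borhood$rotatorneigh
  rot[13] = orhood$rotatorneighb
  rot[14] = rhood$rotatorneighbo
  rot[15] = hood$rotatorneighbor
  rot[16] = ood$rotatorneighborh
  rot[17] = od$rotatorneighborho
  rot[18] = d$rotatorneighborhoo
  rot[19] = $rotatorneighborhood
Sorted (with $ < everything):
  sorted[0] = $rotatorneighborhood  (last char: 'd')
  sorted[1] = atorneighborhood$rot  (last char: 't')
  sorted[2] = borhood$rotatorneigh  (last char: 'h')
  sorted[3] = d$rotatorneighborhoo  (last char: 'o')
  sorted[4] = eighborhood$rotatorn  (last char: 'n')
  sorted[5] = ghborhood$rotatornei  (last char: 'i')
  sorted[6] = hborhood$rotatorneig  (last char: 'g')
  sorted[7] = hood$rotatorneighbor  (last char: 'r')
  sorted[8] = ighborhood$rotatorne  (last char: 'e')
  sorted[9] = neighborhood$rotator  (last char: 'r')
  sorted[10] = od$rotatorneighborho  (last char: 'o')
  sorted[11] = ood$rotatorneighborh  (last char: 'h')
  sorted[12] = orhood$rotatorneighb  (last char: 'b')
  sorted[13] = orneighborhood$rotat  (last char: 't')
  sorted[14] = otatorneighborhood$r  (last char: 'r')
  sorted[15] = rhood$rotatorneighbo  (last char: 'o')
  sorted[16] = rneighborhood$rotato  (last char: 'o')
  sorted[17] = rotatorneighborhood$  (last char: '$')
  sorted[18] = tatorneighborhood$ro  (last char: 'o')
  sorted[19] = torneighborhood$rota  (last char: 'a')
Last column: dthonigrerohbtroo$oa
Original string S is at sorted index 17

Answer: dthonigrerohbtroo$oa
17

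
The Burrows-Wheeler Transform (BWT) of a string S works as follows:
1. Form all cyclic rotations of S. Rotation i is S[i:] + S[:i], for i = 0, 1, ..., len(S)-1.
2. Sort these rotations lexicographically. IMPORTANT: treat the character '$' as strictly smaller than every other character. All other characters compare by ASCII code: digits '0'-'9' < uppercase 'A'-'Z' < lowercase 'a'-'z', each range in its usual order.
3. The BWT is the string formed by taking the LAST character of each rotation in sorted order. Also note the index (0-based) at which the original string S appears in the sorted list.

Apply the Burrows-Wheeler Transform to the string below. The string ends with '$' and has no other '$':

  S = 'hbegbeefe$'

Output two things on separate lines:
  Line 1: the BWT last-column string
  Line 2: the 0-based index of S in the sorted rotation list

All 10 rotations (rotation i = S[i:]+S[:i]):
  rot[0] = hbegbeefe$
  rot[1] = begbeefe$h
  rot[2] = egbeefe$hb
  rot[3] = gbeefe$hbe
  rot[4] = beefe$hbeg
  rot[5] = eefe$hbegb
  rot[6] = efe$hbegbe
  rot[7] = fe$hbegbee
  rot[8] = e$hbegbeef
  rot[9] = $hbegbeefe
Sorted (with $ < everything):
  sorted[0] = $hbegbeefe  (last char: 'e')
  sorted[1] = beefe$hbeg  (last char: 'g')
  sorted[2] = begbeefe$h  (last char: 'h')
  sorted[3] = e$hbegbeef  (last char: 'f')
  sorted[4] = eefe$hbegb  (last char: 'b')
  sorted[5] = efe$hbegbe  (last char: 'e')
  sorted[6] = egbeefe$hb  (last char: 'b')
  sorted[7] = fe$hbegbee  (last char: 'e')
  sorted[8] = gbeefe$hbe  (last char: 'e')
  sorted[9] = hbegbeefe$  (last char: '$')
Last column: eghfbebee$
Original string S is at sorted index 9

Answer: eghfbebee$
9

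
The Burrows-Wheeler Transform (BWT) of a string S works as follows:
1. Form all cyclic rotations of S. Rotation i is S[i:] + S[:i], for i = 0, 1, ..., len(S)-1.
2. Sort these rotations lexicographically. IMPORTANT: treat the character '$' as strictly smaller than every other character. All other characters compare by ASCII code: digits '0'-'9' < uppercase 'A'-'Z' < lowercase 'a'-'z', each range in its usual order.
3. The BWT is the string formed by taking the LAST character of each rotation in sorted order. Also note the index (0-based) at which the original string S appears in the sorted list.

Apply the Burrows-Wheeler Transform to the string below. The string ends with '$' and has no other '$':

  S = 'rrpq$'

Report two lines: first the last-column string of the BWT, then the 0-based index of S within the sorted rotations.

All 5 rotations (rotation i = S[i:]+S[:i]):
  rot[0] = rrpq$
  rot[1] = rpq$r
  rot[2] = pq$rr
  rot[3] = q$rrp
  rot[4] = $rrpq
Sorted (with $ < everything):
  sorted[0] = $rrpq  (last char: 'q')
  sorted[1] = pq$rr  (last char: 'r')
  sorted[2] = q$rrp  (last char: 'p')
  sorted[3] = rpq$r  (last char: 'r')
  sorted[4] = rrpq$  (last char: '$')
Last column: qrpr$
Original string S is at sorted index 4

Answer: qrpr$
4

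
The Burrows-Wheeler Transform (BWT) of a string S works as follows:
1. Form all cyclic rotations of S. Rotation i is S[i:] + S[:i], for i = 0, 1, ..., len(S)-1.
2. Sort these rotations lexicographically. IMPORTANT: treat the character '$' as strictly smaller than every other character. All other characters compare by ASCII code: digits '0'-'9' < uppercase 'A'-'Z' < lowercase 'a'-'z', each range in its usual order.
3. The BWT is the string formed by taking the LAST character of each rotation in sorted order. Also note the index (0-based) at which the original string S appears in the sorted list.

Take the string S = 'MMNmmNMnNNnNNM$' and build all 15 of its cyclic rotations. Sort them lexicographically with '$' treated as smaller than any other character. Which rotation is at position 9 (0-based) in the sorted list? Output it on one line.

Answer: NmmNMnNNnNNM$MM

Derivation:
All 15 rotations (rotation i = S[i:]+S[:i]):
  rot[0] = MMNmmNMnNNnNNM$
  rot[1] = MNmmNMnNNnNNM$M
  rot[2] = NmmNMnNNnNNM$MM
  rot[3] = mmNMnNNnNNM$MMN
  rot[4] = mNMnNNnNNM$MMNm
  rot[5] = NMnNNnNNM$MMNmm
  rot[6] = MnNNnNNM$MMNmmN
  rot[7] = nNNnNNM$MMNmmNM
  rot[8] = NNnNNM$MMNmmNMn
  rot[9] = NnNNM$MMNmmNMnN
  rot[10] = nNNM$MMNmmNMnNN
  rot[11] = NNM$MMNmmNMnNNn
  rot[12] = NM$MMNmmNMnNNnN
  rot[13] = M$MMNmmNMnNNnNN
  rot[14] = $MMNmmNMnNNnNNM
Sorted (with $ < everything):
  sorted[0] = $MMNmmNMnNNnNNM
  sorted[1] = M$MMNmmNMnNNnNN
  sorted[2] = MMNmmNMnNNnNNM$
  sorted[3] = MNmmNMnNNnNNM$M
  sorted[4] = MnNNnNNM$MMNmmN
  sorted[5] = NM$MMNmmNMnNNnN
  sorted[6] = NMnNNnNNM$MMNmm
  sorted[7] = NNM$MMNmmNMnNNn
  sorted[8] = NNnNNM$MMNmmNMn
  sorted[9] = NmmNMnNNnNNM$MM
  sorted[10] = NnNNM$MMNmmNMnN
  sorted[11] = mNMnNNnNNM$MMNm
  sorted[12] = mmNMnNNnNNM$MMN
  sorted[13] = nNNM$MMNmmNMnNN
  sorted[14] = nNNnNNM$MMNmmNM
sorted[9] = NmmNMnNNnNNM$MM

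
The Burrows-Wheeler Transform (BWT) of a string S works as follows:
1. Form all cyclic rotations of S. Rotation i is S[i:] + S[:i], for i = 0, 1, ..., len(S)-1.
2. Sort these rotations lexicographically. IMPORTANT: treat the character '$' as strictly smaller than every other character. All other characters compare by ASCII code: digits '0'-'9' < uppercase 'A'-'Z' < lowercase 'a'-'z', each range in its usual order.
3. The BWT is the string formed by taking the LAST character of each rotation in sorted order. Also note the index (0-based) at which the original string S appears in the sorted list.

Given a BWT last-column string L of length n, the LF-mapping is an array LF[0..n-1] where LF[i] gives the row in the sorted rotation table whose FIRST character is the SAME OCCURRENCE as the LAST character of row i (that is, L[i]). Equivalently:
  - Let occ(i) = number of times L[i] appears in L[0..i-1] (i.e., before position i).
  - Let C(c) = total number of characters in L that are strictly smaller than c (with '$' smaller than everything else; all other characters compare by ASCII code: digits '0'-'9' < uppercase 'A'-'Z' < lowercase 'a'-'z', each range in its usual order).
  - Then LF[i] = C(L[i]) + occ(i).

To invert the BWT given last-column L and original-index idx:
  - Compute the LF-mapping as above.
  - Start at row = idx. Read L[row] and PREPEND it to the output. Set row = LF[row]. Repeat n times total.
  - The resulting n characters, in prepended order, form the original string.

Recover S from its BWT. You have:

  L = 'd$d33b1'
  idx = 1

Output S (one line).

Answer: 1d33bd$

Derivation:
LF mapping: 5 0 6 2 3 4 1
Walk LF starting at row 1, prepending L[row]:
  step 1: row=1, L[1]='$', prepend. Next row=LF[1]=0
  step 2: row=0, L[0]='d', prepend. Next row=LF[0]=5
  step 3: row=5, L[5]='b', prepend. Next row=LF[5]=4
  step 4: row=4, L[4]='3', prepend. Next row=LF[4]=3
  step 5: row=3, L[3]='3', prepend. Next row=LF[3]=2
  step 6: row=2, L[2]='d', prepend. Next row=LF[2]=6
  step 7: row=6, L[6]='1', prepend. Next row=LF[6]=1
Reversed output: 1d33bd$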